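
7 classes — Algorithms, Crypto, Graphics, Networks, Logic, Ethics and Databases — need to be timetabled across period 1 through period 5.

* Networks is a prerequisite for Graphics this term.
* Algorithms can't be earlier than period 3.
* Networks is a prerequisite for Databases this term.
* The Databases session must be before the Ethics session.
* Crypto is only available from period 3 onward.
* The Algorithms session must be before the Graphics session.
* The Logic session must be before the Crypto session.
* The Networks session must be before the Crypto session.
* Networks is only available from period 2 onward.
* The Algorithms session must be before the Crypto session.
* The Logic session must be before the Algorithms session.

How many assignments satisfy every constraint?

44

Splitting on Algorithms: it can be period 3 (32), period 4 (12). Listing each branch's schedules as (Crypto, Graphics, Networks, Logic, Ethics, Databases) by period number:
Algorithms=period 3: (4,4,2,1,4,3) (4,4,2,1,5,3) (4,4,2,1,5,4) (4,4,2,2,4,3) (4,4,2,2,5,3) (4,4,2,2,5,4) (4,4,3,1,5,4) (4,4,3,2,5,4) (4,5,2,1,4,3) (4,5,2,1,5,3) (4,5,2,1,5,4) (4,5,2,2,4,3) (4,5,2,2,5,3) (4,5,2,2,5,4) (4,5,3,1,5,4) (4,5,3,2,5,4) (5,4,2,1,4,3) (5,4,2,1,5,3) (5,4,2,1,5,4) (5,4,2,2,4,3) (5,4,2,2,5,3) (5,4,2,2,5,4) (5,4,3,1,5,4) (5,4,3,2,5,4) (5,5,2,1,4,3) (5,5,2,1,5,3) (5,5,2,1,5,4) (5,5,2,2,4,3) (5,5,2,2,5,3) (5,5,2,2,5,4) (5,5,3,1,5,4) (5,5,3,2,5,4) — 32.
Algorithms=period 4: (5,5,2,1,4,3) (5,5,2,1,5,3) (5,5,2,1,5,4) (5,5,2,2,4,3) (5,5,2,2,5,3) (5,5,2,2,5,4) (5,5,2,3,4,3) (5,5,2,3,5,3) (5,5,2,3,5,4) (5,5,3,1,5,4) (5,5,3,2,5,4) (5,5,3,3,5,4) — 12.
Summing: 32 + 12 = 44.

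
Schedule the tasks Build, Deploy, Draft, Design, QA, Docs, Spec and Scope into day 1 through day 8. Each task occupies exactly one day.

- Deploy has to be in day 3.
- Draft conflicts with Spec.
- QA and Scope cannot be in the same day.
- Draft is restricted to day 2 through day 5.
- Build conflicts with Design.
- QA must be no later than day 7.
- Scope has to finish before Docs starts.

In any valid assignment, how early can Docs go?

Precedence pushes Docs to at least day 2.
Docs at day 2 is achievable: Draft=day 2, Deploy=day 3, Design=day 2, Scope=day 1, Spec=day 1, Docs=day 2, QA=day 2, Build=day 1.

day 2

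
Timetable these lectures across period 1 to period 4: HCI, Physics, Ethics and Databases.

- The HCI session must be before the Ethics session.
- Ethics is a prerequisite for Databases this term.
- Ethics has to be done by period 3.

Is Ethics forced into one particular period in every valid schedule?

No

Ethics can be period 2 (e.g. Ethics -> period 2; Databases -> period 3; HCI -> period 1; Physics -> period 1) or period 3 (e.g. Databases in period 4; Ethics in period 3; HCI in period 1; Physics in period 1).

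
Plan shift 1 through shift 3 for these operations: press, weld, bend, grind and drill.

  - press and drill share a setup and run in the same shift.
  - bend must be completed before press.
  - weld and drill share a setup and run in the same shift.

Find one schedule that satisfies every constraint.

drill -> shift 2; press -> shift 2; grind -> shift 1; weld -> shift 2; bend -> shift 1

Checking: bend(shift 1) before press(shift 2); press = drill = shift 2; weld = drill = shift 2.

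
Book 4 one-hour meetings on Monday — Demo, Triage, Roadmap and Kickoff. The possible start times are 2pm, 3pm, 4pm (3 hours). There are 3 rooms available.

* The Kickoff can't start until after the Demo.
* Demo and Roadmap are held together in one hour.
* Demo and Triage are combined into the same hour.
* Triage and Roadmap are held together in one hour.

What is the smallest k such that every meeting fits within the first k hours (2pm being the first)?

2 hours

The precedence chain requires at least 2 distinct hours.
With at most 3 per hour and 4 meetings, at least 2 hours are needed.
2 works (last occupied hour: 3pm): for example Roadmap -> 2pm; Kickoff -> 3pm; Demo -> 2pm; Triage -> 2pm.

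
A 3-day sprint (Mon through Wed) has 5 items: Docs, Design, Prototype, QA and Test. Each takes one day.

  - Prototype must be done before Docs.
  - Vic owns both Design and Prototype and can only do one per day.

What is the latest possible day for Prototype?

Tue

Downstream work caps Prototype at Tue.
Prototype at Tue is achievable: QA in Mon, Prototype in Tue, Design in Mon, Docs in Wed, Test in Mon.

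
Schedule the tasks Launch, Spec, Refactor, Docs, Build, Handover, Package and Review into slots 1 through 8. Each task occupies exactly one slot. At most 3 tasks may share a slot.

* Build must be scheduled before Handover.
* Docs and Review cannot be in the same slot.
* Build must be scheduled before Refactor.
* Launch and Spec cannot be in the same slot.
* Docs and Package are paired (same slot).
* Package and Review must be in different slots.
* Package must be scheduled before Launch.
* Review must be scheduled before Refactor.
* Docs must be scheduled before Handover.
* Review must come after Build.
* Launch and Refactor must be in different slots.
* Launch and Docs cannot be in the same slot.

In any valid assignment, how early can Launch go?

Precedence pushes Launch to at least 2.
Launch at 2 is achievable: Handover -> 2, Build -> 1, Refactor -> 3, Review -> 2, Launch -> 2, Spec -> 3, Docs -> 1, Package -> 1.

2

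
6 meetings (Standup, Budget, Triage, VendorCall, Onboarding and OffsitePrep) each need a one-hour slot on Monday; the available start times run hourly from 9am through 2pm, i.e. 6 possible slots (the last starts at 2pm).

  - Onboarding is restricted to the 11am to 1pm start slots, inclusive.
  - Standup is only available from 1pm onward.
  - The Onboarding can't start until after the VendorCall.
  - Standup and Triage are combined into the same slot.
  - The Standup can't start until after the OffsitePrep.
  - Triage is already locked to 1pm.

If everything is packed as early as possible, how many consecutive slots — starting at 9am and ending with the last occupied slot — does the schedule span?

The precedence chain requires at least 2 distinct slots.
Standup can't be placed before 1pm — that is slot 5 counting from 9am — so the schedule must run through at least 5 slots.
5 works (last occupied slot: 1pm): for example VendorCall in 9am, OffsitePrep in 9am, Budget in 9am, Standup in 1pm, Onboarding in 11am, Triage in 1pm.

5 slots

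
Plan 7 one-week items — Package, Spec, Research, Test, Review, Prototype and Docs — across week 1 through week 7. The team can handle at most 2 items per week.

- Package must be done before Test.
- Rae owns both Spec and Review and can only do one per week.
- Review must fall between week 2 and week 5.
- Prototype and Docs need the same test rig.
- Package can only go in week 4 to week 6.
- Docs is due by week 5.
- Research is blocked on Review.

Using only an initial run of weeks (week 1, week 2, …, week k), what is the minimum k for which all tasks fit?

5 weeks

The precedence chain requires at least 2 distinct weeks.
With at most 2 per week and 7 tasks, at least 4 weeks are needed.
Propagating the time windows through the other constraints, Test can't land before week 5, so the schedule must run through at least week 5.
5 works (last occupied week: week 5): for example Research in week 3, Review in week 2, Test in week 5, Docs in week 2, Package in week 4, Spec in week 1, Prototype in week 1.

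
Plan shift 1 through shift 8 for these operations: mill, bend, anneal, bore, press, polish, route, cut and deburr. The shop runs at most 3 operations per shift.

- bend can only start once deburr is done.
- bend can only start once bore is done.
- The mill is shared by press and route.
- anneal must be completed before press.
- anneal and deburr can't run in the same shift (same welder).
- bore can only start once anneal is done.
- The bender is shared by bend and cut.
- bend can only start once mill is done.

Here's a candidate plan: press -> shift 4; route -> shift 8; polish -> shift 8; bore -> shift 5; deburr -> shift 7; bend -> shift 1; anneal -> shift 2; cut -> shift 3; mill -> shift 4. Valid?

The mill is shared by press and route — holds.
bend can only start once mill is done — violated.
The bender is shared by bend and cut — holds.
bend can only start once bore is done — violated.
bore can only start once anneal is done — holds.
anneal must be completed before press — holds.
The shop runs at most 3 operations per shift — holds.
anneal and deburr can't run in the same shift (same welder) — holds.
bend can only start once deburr is done — violated.

Invalid. bend can only start once deburr is done.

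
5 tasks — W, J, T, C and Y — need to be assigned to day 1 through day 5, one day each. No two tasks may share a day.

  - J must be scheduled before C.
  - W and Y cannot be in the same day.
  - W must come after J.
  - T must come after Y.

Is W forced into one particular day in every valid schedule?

No

W can be day 2 (e.g. J=day 1; W=day 2; T=day 4; Y=day 3; C=day 5) or day 3 (e.g. J=day 1, C=day 5, W=day 3, Y=day 2, T=day 4).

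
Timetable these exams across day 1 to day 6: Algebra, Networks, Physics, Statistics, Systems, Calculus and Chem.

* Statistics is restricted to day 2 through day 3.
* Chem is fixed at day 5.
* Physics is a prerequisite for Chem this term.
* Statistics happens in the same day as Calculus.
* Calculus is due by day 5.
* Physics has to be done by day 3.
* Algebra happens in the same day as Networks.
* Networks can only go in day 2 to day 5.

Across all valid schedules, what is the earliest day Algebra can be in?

day 2

Algebra must be in the same day as Networks, which can't be before day 2, so Algebra is at least day 2; Algebra must be in the same day as Networks, which can't be after day 5, so Algebra is at most day 5.
Algebra at day 2 is achievable: Networks -> day 2, Systems -> day 1, Chem -> day 5, Statistics -> day 2, Physics -> day 1, Calculus -> day 2, Algebra -> day 2.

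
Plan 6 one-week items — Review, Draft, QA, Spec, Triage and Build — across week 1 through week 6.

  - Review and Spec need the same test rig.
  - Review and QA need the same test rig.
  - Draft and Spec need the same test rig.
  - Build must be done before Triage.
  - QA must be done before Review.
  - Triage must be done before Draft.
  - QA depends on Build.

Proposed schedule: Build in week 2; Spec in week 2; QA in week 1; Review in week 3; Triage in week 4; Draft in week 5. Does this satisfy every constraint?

Invalid. QA depends on Build.

Build must be done before Triage — holds.
QA depends on Build — violated.
Review and QA need the same test rig — holds.
Draft and Spec need the same test rig — holds.
QA must be done before Review — holds.
Review and Spec need the same test rig — holds.
Triage must be done before Draft — holds.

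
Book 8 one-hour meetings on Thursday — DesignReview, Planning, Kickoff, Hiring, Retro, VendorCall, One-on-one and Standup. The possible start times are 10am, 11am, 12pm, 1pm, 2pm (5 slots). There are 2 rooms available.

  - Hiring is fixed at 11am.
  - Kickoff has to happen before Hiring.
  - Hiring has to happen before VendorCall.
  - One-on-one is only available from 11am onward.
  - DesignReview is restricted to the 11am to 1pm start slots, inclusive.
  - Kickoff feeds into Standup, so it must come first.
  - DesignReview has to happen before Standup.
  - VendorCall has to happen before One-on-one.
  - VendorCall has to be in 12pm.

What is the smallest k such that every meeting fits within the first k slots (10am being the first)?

4

The precedence chain requires at least 4 distinct slots.
With at most 2 per slot and 8 meetings, at least 4 slots are needed.
4 works (last occupied slot: 1pm): for example Retro in 1pm, Planning in 10am, DesignReview in 11am, VendorCall in 12pm, One-on-one in 1pm, Hiring in 11am, Standup in 12pm, Kickoff in 10am.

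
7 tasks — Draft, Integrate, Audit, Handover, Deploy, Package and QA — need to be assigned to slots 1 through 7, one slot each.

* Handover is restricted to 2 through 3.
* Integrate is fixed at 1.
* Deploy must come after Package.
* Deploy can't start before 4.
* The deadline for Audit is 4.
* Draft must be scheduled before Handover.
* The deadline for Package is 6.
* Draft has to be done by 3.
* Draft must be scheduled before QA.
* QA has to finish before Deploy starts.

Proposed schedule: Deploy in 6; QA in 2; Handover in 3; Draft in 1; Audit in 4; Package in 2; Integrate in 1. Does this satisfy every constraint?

Deploy can't start before 4 — holds.
QA has to finish before Deploy starts — holds.
The deadline for Audit is 4 — holds.
Deploy must come after Package — holds.
Draft has to be done by 3 — holds.
The deadline for Package is 6 — holds.
Integrate is fixed at 1 — holds.
Draft must be scheduled before Handover — holds.
Draft must be scheduled before QA — holds.
Handover is restricted to 2 through 3 — holds.

Yes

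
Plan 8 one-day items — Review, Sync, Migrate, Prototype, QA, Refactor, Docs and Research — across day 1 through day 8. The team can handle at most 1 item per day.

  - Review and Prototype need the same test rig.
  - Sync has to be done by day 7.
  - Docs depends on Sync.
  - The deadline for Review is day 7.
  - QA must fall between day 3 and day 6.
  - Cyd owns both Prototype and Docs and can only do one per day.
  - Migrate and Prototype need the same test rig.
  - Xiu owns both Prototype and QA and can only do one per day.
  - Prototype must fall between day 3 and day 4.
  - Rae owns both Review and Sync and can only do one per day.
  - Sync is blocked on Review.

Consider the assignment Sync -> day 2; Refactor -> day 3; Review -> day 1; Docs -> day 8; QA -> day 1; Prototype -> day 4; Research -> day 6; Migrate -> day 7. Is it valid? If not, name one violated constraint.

Xiu owns both Prototype and QA and can only do one per day — holds.
QA must fall between day 3 and day 6 — violated.
Sync is blocked on Review — holds.
Prototype must fall between day 3 and day 4 — holds.
Cyd owns both Prototype and Docs and can only do one per day — holds.
The deadline for Review is day 7 — holds.
The team can handle at most 1 item per day — violated.
Migrate and Prototype need the same test rig — holds.
Docs depends on Sync — holds.
Rae owns both Review and Sync and can only do one per day — holds.
Review and Prototype need the same test rig — holds.
Sync has to be done by day 7 — holds.

Invalid. QA must fall between day 3 and day 6.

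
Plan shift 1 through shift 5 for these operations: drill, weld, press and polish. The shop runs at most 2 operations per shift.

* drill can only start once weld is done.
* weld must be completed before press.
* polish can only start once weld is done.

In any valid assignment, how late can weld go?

shift 3

Downstream work caps weld at shift 4.
weld at shift 3 is achievable: press -> shift 4; polish -> shift 5; weld -> shift 3; drill -> shift 4.
Nothing later works — the capacity limit rule out every shift after shift 3.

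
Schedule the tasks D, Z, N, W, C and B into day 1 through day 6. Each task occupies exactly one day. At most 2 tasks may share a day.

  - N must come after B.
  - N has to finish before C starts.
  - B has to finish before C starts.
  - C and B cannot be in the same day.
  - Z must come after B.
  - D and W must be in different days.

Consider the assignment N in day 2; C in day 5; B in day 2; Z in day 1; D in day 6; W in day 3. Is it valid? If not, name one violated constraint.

N must come after B — violated.
N has to finish before C starts — holds.
At most 2 tasks may share a day — holds.
B has to finish before C starts — holds.
C and B cannot be in the same day — holds.
D and W must be in different days — holds.
Z must come after B — violated.

No — it violates: Z must come after B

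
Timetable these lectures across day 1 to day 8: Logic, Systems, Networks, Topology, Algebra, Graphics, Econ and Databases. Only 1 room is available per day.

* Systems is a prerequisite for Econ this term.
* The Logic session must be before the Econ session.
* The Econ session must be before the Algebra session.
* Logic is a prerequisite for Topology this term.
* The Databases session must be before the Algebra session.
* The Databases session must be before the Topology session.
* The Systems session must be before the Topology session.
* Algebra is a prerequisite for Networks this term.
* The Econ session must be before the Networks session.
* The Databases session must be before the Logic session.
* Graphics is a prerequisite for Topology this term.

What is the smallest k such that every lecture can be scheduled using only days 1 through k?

8

The precedence chain requires at least 5 distinct days.
With at most 1 per day and 8 lectures, at least 8 days are needed.
8 works (last occupied day: day 8): for example Graphics in day 4, Systems in day 3, Databases in day 1, Algebra in day 7, Topology in day 5, Econ in day 6, Logic in day 2, Networks in day 8.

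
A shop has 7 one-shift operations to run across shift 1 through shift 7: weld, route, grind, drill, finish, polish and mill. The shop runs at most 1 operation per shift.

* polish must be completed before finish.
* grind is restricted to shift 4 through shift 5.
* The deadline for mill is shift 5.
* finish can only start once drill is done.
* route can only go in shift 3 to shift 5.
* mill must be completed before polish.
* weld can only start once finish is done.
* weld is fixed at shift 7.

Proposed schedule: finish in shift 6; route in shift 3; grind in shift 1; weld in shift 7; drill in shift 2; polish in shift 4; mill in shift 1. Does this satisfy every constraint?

mill must be completed before polish — holds.
weld can only start once finish is done — holds.
finish can only start once drill is done — holds.
route can only go in shift 3 to shift 5 — holds.
weld is fixed at shift 7 — holds.
The deadline for mill is shift 5 — holds.
polish must be completed before finish — holds.
The shop runs at most 1 operation per shift — violated.
grind is restricted to shift 4 through shift 5 — violated.

No. grind is restricted to shift 4 through shift 5 is not satisfied.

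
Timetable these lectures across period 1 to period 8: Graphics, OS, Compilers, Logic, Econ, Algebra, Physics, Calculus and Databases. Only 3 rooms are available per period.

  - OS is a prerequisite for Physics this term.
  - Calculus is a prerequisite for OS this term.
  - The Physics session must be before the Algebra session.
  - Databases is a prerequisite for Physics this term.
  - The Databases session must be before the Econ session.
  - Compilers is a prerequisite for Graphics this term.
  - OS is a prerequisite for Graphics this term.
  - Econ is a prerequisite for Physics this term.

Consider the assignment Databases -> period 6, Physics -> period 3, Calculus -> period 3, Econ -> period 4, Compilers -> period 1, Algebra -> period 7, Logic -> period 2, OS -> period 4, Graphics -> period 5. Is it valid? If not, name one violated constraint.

The Databases session must be before the Econ session — violated.
OS is a prerequisite for Physics this term — violated.
Calculus is a prerequisite for OS this term — holds.
OS is a prerequisite for Graphics this term — holds.
Databases is a prerequisite for Physics this term — violated.
Compilers is a prerequisite for Graphics this term — holds.
Econ is a prerequisite for Physics this term — violated.
Only 3 rooms are available per period — holds.
The Physics session must be before the Algebra session — holds.

No — it violates: Databases is a prerequisite for Physics this term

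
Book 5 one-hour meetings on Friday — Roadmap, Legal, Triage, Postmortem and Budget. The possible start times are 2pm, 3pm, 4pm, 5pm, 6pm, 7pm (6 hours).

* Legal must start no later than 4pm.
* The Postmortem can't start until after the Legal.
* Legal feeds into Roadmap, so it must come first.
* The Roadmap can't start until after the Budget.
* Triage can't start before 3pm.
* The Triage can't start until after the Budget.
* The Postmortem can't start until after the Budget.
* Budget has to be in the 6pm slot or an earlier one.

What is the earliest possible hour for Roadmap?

3pm

Precedence pushes Roadmap to at least 3pm.
Roadmap at 3pm is achievable: Postmortem=3pm, Budget=2pm, Triage=3pm, Roadmap=3pm, Legal=2pm.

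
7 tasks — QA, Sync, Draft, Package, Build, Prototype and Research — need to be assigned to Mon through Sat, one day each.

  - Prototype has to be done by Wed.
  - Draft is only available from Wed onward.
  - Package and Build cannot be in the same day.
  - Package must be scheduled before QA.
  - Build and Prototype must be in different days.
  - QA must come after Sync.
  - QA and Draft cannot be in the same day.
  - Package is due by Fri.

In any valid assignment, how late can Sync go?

Fri

Downstream work caps Sync at Fri.
Sync at Fri is achievable: Package in Mon; Sync in Fri; Research in Mon; QA in Sat; Prototype in Mon; Draft in Wed; Build in Tue.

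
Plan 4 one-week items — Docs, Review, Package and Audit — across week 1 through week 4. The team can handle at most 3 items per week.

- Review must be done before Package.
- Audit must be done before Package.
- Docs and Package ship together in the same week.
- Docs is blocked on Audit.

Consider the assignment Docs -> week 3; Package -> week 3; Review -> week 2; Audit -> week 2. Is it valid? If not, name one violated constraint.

Docs and Package ship together in the same week — holds.
The team can handle at most 3 items per week — holds.
Docs is blocked on Audit — holds.
Audit must be done before Package — holds.
Review must be done before Package — holds.

Valid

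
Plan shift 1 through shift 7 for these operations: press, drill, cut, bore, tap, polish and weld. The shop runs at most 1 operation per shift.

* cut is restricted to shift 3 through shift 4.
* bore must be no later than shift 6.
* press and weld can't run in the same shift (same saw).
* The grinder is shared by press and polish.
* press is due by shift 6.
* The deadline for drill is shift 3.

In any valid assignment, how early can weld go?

shift 1

weld at shift 1 is achievable: tap in shift 6, bore in shift 5, polish in shift 7, drill in shift 2, cut in shift 3, press in shift 4, weld in shift 1.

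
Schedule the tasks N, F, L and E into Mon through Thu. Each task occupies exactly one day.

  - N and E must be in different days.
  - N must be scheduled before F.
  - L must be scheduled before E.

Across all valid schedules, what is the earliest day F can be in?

Tue

Precedence pushes F to at least Tue.
F at Tue is achievable: E -> Tue, F -> Tue, L -> Mon, N -> Mon.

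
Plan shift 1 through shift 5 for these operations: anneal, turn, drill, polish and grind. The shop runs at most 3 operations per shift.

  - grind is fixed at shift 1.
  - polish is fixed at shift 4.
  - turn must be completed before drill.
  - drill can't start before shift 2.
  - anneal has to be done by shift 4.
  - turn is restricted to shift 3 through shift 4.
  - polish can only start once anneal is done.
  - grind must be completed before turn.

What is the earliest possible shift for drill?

shift 4

Drill is available from shift 2; precedence pushes drill to at least shift 4.
drill at shift 4 is achievable: anneal -> shift 1; turn -> shift 3; drill -> shift 4; grind -> shift 1; polish -> shift 4.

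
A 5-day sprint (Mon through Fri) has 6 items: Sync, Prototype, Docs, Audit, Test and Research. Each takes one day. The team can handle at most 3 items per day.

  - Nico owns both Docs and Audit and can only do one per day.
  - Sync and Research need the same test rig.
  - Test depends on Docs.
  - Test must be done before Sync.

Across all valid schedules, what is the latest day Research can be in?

Research at Fri is achievable: Audit -> Tue, Test -> Tue, Docs -> Mon, Prototype -> Mon, Research -> Fri, Sync -> Wed.

Fri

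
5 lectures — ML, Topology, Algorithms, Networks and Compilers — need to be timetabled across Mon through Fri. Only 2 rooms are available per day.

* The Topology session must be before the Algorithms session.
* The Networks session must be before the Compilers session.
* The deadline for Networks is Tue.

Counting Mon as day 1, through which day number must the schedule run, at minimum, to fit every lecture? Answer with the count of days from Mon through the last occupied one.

3

The precedence chain requires at least 2 distinct days.
With at most 2 per day and 5 lectures, at least 3 days are needed.
3 works (last occupied day: Wed): for example ML=Wed; Algorithms=Tue; Compilers=Tue; Topology=Mon; Networks=Mon.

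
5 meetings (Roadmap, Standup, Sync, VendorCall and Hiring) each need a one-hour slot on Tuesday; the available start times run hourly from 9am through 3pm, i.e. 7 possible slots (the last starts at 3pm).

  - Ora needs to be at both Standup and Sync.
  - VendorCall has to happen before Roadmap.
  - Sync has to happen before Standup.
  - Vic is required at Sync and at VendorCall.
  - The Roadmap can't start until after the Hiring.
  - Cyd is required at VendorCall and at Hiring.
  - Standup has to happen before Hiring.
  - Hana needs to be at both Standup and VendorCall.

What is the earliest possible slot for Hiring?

Precedence pushes Hiring to at least 11am; downstream work caps Hiring at 2pm.
Hiring at 11am is achievable: Roadmap in 1pm, Standup in 10am, Hiring in 11am, VendorCall in 12pm, Sync in 9am.

11am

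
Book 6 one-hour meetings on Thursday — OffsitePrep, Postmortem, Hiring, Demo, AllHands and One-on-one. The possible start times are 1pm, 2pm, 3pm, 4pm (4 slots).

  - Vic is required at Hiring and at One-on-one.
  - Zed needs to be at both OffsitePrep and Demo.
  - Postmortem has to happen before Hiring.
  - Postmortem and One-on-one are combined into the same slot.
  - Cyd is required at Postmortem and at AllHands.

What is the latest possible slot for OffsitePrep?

OffsitePrep at 4pm is achievable: OffsitePrep -> 4pm, One-on-one -> 1pm, Postmortem -> 1pm, Demo -> 1pm, AllHands -> 2pm, Hiring -> 2pm.

4pm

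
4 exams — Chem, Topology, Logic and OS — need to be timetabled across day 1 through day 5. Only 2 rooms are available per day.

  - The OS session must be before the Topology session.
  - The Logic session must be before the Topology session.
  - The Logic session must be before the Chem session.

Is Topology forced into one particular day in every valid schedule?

Topology can be day 2 (e.g. Chem=day 2, Logic=day 1, OS=day 1, Topology=day 2) or day 3 (e.g. Topology -> day 3; Chem -> day 2; Logic -> day 1; OS -> day 1).

No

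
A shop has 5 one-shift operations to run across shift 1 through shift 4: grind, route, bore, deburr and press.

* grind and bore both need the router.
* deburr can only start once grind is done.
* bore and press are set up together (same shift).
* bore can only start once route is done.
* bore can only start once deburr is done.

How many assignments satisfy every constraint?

11

Splitting on grind: it can be shift 1 (8), shift 2 (3). Listing each branch's schedules as (route, bore, deburr, press) by shift number:
grind=shift 1: (1,3,2,3) (1,4,2,4) (1,4,3,4) (2,3,2,3) (2,4,2,4) (2,4,3,4) (3,4,2,4) (3,4,3,4) — 8.
grind=shift 2: (1,4,3,4) (2,4,3,4) (3,4,3,4) — 3.
Summing: 8 + 3 = 11.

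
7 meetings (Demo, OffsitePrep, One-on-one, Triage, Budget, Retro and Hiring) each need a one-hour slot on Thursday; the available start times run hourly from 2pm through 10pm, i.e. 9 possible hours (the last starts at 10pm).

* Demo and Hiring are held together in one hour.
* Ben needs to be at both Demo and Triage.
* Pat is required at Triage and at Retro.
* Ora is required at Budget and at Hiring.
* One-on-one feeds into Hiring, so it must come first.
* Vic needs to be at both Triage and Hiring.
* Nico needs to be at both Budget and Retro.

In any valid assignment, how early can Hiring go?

Precedence pushes Hiring to at least 3pm.
Hiring at 3pm is achievable: Demo=3pm; Triage=2pm; Budget=2pm; One-on-one=2pm; OffsitePrep=2pm; Hiring=3pm; Retro=3pm.

3pm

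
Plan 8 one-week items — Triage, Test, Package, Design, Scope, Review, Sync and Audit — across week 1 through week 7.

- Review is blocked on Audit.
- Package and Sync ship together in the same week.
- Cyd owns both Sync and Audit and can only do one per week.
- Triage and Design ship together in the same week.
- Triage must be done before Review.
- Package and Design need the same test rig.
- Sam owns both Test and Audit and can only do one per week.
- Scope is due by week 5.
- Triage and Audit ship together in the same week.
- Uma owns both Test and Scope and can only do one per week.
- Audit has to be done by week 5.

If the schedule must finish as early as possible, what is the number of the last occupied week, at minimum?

week 2

The precedence chain requires at least 2 distinct weeks.
2 works (last occupied week: week 2): for example Design -> week 1; Scope -> week 1; Audit -> week 1; Sync -> week 2; Review -> week 2; Test -> week 2; Triage -> week 1; Package -> week 2.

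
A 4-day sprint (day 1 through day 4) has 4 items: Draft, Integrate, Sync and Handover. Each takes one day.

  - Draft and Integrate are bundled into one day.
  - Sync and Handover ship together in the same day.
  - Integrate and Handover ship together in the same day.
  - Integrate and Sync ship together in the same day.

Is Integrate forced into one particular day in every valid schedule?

No

Integrate can be day 1 (e.g. Draft -> day 1; Handover -> day 1; Sync -> day 1; Integrate -> day 1) or day 2 (e.g. Integrate -> day 2; Draft -> day 2; Sync -> day 2; Handover -> day 2).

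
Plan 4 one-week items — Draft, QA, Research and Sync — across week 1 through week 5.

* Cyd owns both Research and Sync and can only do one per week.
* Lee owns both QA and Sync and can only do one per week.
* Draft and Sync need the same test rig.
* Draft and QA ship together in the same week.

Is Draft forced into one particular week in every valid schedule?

No

Draft can be week 1 (e.g. Sync in week 2; Research in week 1; QA in week 1; Draft in week 1) or week 2 (e.g. Sync=week 3; Research=week 1; Draft=week 2; QA=week 2).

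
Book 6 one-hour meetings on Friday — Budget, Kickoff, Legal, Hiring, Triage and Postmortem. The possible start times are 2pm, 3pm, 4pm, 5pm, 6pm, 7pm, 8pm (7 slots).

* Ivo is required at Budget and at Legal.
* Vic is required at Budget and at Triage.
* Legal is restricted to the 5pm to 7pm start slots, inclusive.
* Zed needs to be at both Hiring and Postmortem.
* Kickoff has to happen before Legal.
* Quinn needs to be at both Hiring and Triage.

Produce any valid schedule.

Hiring in 2pm, Kickoff in 2pm, Budget in 2pm, Postmortem in 3pm, Legal in 5pm, Triage in 3pm

Checking: Kickoff(2pm) before Legal(5pm); Hiring(2pm) != Triage(3pm); Hiring(2pm) != Postmortem(3pm); Budget(2pm) != Triage(3pm); Budget(2pm) != Legal(5pm); Legal=5pm in [5pm,7pm].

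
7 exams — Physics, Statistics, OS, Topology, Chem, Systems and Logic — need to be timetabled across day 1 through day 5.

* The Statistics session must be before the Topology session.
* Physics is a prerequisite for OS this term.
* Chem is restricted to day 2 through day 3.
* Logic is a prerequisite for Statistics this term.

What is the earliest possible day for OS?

Precedence pushes OS to at least day 2.
OS at day 2 is achievable: Topology=day 3; Logic=day 1; Systems=day 1; Statistics=day 2; OS=day 2; Physics=day 1; Chem=day 2.

day 2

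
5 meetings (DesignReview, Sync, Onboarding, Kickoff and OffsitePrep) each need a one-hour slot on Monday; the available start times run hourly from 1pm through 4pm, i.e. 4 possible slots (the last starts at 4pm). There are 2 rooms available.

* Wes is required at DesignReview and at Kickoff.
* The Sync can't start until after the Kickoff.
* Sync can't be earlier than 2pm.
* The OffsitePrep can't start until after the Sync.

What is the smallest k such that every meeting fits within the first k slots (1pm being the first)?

3 slots

The precedence chain requires at least 3 distinct slots.
With at most 2 per slot and 5 meetings, at least 3 slots are needed.
3 works (last occupied slot: 3pm): for example DesignReview in 2pm; Kickoff in 1pm; OffsitePrep in 3pm; Onboarding in 1pm; Sync in 2pm.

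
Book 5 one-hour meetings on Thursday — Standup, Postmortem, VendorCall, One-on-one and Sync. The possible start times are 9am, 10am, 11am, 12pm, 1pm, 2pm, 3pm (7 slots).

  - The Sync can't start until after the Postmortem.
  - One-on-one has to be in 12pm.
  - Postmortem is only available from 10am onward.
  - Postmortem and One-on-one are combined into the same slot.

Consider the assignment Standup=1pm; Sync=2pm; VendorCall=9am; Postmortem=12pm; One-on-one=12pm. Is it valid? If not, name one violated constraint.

Postmortem is only available from 10am onward — holds.
Postmortem and One-on-one are combined into the same slot — holds.
One-on-one has to be in 12pm — holds.
The Sync can't start until after the Postmortem — holds.

Valid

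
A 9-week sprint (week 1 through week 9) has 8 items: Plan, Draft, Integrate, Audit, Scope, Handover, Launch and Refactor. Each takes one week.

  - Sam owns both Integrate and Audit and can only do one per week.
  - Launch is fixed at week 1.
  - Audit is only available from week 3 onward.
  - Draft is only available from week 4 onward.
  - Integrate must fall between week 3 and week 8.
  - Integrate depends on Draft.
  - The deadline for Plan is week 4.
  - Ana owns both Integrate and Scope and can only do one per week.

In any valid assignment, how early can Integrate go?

Integrate is available from week 3; precedence pushes Integrate to at least week 5; Integrate's own window allows nothing later than week 8.
Integrate at week 5 is achievable: Draft -> week 4, Launch -> week 1, Audit -> week 3, Integrate -> week 5, Handover -> week 1, Refactor -> week 1, Scope -> week 1, Plan -> week 1.

week 5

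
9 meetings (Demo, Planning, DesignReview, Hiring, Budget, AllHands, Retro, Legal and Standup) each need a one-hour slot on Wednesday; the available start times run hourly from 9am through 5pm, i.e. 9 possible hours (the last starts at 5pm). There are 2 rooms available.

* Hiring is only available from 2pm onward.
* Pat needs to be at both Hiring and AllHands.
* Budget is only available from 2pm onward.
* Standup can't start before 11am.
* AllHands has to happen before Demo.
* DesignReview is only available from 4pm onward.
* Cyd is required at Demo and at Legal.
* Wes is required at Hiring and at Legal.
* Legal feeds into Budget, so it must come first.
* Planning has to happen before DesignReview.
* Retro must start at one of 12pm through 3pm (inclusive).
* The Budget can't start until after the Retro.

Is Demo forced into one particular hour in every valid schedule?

No

Demo can be 10am (e.g. Legal -> 11am; DesignReview -> 4pm; Budget -> 2pm; Planning -> 9am; Retro -> 12pm; AllHands -> 9am; Standup -> 11am; Demo -> 10am; Hiring -> 2pm) or 11am (e.g. Budget in 2pm, Planning in 9am, DesignReview in 4pm, Hiring in 2pm, Standup in 11am, AllHands in 9am, Retro in 12pm, Legal in 10am, Demo in 11am).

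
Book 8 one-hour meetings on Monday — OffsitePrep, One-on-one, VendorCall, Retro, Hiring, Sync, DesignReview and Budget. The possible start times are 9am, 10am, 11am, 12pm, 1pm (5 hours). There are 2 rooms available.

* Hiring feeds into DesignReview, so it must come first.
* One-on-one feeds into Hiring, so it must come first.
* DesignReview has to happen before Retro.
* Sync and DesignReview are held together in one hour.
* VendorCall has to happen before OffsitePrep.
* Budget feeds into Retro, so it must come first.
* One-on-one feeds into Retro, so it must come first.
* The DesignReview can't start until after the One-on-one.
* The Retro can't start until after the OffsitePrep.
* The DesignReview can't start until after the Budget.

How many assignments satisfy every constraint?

17

Splitting on OffsitePrep: it can be 10am (5), 11am (10), 12pm (2). Listing each branch's schedules as (One-on-one, VendorCall, Retro, Hiring, Sync, DesignReview, Budget):
OffsitePrep=10am: (9am,9am,1pm,10am,12pm,12pm,11am) (9am,9am,1pm,11am,12pm,12pm,10am) (9am,9am,1pm,11am,12pm,12pm,11am) (10am,9am,1pm,11am,12pm,12pm,9am) (10am,9am,1pm,11am,12pm,12pm,11am) — 5.
OffsitePrep=11am: (9am,9am,1pm,10am,12pm,12pm,10am) (9am,9am,1pm,10am,12pm,12pm,11am) (9am,9am,1pm,11am,12pm,12pm,10am) (9am,10am,1pm,10am,12pm,12pm,9am) (9am,10am,1pm,10am,12pm,12pm,11am) (9am,10am,1pm,11am,12pm,12pm,9am) (9am,10am,1pm,11am,12pm,12pm,10am) (10am,9am,1pm,11am,12pm,12pm,9am) (10am,9am,1pm,11am,12pm,12pm,10am) (10am,10am,1pm,11am,12pm,12pm,9am) — 10.
OffsitePrep=12pm: (9am,9am,1pm,10am,11am,11am,10am) (9am,10am,1pm,10am,11am,11am,9am) — 2.
Summing: 5 + 10 + 2 = 17.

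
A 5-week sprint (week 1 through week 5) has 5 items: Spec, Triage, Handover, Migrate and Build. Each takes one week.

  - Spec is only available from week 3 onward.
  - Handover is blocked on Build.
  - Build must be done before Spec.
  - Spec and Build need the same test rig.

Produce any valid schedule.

Build=week 1; Triage=week 1; Spec=week 3; Migrate=week 1; Handover=week 2

Checking: Build(week 1) before Handover(week 2); Build(week 1) before Spec(week 3); Spec(week 3) != Build(week 1); Spec=week 3 in [week 3,week 5].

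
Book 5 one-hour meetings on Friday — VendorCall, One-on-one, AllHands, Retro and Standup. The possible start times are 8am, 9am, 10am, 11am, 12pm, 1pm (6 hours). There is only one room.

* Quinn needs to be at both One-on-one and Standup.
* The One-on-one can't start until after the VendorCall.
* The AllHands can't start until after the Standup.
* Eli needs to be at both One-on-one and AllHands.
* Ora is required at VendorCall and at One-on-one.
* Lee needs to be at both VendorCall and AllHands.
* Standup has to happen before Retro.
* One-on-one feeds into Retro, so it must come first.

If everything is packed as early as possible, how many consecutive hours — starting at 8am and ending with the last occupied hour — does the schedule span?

The precedence chain requires at least 3 distinct hours.
With at most 1 per hour and 5 meetings, at least 5 hours are needed.
5 works (last occupied hour: 12pm): for example AllHands -> 12pm; Retro -> 11am; Standup -> 10am; VendorCall -> 8am; One-on-one -> 9am.

5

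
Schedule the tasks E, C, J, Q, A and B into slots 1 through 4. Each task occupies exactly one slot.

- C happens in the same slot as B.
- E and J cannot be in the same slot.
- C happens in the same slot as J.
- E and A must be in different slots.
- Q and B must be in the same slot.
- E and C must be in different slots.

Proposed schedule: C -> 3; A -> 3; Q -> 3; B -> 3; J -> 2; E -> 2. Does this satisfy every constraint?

C happens in the same slot as J — violated.
E and A must be in different slots — holds.
E and C must be in different slots — holds.
E and J cannot be in the same slot — violated.
C happens in the same slot as B — holds.
Q and B must be in the same slot — holds.

Invalid. C happens in the same slot as J.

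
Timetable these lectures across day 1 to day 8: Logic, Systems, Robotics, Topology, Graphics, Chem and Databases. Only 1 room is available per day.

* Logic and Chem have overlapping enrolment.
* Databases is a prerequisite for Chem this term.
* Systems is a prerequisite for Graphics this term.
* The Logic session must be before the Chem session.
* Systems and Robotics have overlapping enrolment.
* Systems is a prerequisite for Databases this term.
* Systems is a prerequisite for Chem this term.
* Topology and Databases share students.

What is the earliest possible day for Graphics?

Precedence pushes Graphics to at least day 2.
Graphics at day 2 is achievable: Chem -> day 5; Logic -> day 4; Robotics -> day 6; Databases -> day 3; Graphics -> day 2; Topology -> day 7; Systems -> day 1.

day 2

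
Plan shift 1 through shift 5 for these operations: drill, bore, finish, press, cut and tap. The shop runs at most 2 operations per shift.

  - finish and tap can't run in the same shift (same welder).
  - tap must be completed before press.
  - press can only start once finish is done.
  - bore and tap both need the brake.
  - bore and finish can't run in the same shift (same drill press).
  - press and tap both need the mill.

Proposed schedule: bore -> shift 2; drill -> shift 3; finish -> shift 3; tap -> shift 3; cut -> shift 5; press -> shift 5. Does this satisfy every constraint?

No. finish and tap can't run in the same shift (same welder) is not satisfied.

The shop runs at most 2 operations per shift — violated.
tap must be completed before press — holds.
bore and tap both need the brake — holds.
press and tap both need the mill — holds.
bore and finish can't run in the same shift (same drill press) — holds.
finish and tap can't run in the same shift (same welder) — violated.
press can only start once finish is done — holds.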